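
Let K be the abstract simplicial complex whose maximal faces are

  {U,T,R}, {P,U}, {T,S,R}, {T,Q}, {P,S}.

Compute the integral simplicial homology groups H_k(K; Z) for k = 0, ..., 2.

Fix the vertex order P < Q < R < S < T < U and write every simplex with vertices in increasing order. Then dim K = 2 and the simplices of K are:

  0-simplices (6): P, Q, R, S, T, U
  1-simplices (8): PS, PU, QT, RS, RT, RU, ST, TU
  2-simplices (2): RST, RTU

giving chain groups C_0 ≅ Z^6, C_1 ≅ Z^8, C_2 ≅ Z^2.

∂_1: C_1 → C_0 sends each edge [p,q] (with p < q) to q − p. For instance
  ∂ST = T − S.
This gives a 6×8 integer matrix of rank 5; reducing to Smith normal form yields diagonal entries (1,1,1,1,1).

∂_2: C_2 → C_1 maps a triangle to the signed sum of its edges. For instance
  ∂RST = ST − RT + RS,
  ∂RTU = TU − RU + RT.
The 8×2 boundary matrix has rank 2 and Smith normal form diag(1,1).

From H_k ≅ ker(∂_k) / im(∂_{k+1}) we obtain:

  H_0: rank C_0 − rank ∂_1 = 6 − 5 = 1, and the invariant factors of ∂_1 are all 1, so H_0 ≅ Z.
  H_1: rank ker ∂_1 − rank ∂_2 = (8 − 5) − 2 = 1, and the invariant factors of ∂_2 are all 1, so H_1 ≅ Z.
  H_2: rank ker ∂_2 − rank ∂_3 = (2 − 2) − 0 = 0, and there is no ∂_3, so H_2 ≅ 0.

H_0 = Z,  H_1 = Z,  H_2 = 0.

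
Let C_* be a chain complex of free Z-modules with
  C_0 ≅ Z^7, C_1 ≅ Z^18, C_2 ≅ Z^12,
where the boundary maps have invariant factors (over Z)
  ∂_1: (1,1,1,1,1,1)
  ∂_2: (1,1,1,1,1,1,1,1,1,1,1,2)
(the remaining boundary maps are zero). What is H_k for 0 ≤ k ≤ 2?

H_0 ≅ Z,  H_1 ≅ Z/2,  H_2 = 0.

H_0: b_0 = 7 − 0 − 6 = 1; torsion from ∂_1 factors > 1: none. So H_0 ≅ Z.
H_1: b_1 = 18 − 6 − 12 = 0; torsion from ∂_2 factors > 1: [2]. So H_1 ≅ Z/2.
H_2: b_2 = 12 − 12 − 0 = 0; torsion from ∂_3 factors > 1: none. So H_2 ≅ 0.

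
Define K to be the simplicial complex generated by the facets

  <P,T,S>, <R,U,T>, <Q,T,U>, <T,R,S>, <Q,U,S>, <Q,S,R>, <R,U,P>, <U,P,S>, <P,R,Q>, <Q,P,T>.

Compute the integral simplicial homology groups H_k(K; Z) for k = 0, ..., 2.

H_0 = Z,  H_1 = Z/2,  H_2 = 0.

K has 6 vertices, 15 edges, 10 triangles.
rank ∂_0 = 0, rank ∂_1 = 5 ⇒ b_0 = 6 − 0 − 5 = 1; all invariant factors of ∂_1 are 1 so no torsion. So H_0 = Z.
rank ∂_1 = 5, rank ∂_2 = 10 ⇒ b_1 = 15 − 5 − 10 = 0; ∂_2 has invariant factor(s) [2] giving torsion. So H_1 = Z/2.
rank ∂_2 = 10, rank ∂_3 = 0 ⇒ b_2 = 10 − 10 − 0 = 0. So H_2 = 0.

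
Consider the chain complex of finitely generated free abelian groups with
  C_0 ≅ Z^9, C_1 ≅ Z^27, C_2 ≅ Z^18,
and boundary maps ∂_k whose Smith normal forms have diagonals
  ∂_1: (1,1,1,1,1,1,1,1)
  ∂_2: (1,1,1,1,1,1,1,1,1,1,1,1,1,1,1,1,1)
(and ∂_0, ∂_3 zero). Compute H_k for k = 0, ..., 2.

H_0: b_0 = 9 − 0 − 8 = 1; torsion from ∂_1 factors > 1: none. So H_0 ≅ Z.
H_1: b_1 = 27 − 8 − 17 = 2; torsion from ∂_2 factors > 1: none. So H_1 ≅ Z^2.
H_2: b_2 = 18 − 17 − 0 = 1; torsion from ∂_3 factors > 1: none. So H_2 ≅ Z.

H_0 ≅ Z,  H_1 ≅ Z^2,  H_2 ≅ Z.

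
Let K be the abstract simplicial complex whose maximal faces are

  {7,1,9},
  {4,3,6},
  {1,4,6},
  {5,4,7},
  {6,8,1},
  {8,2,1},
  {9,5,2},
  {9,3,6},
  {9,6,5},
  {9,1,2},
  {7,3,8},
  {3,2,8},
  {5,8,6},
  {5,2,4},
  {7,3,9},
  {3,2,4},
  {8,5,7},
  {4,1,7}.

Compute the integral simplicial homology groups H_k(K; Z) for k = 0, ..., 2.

H_0 = Z,  H_1 = Z^2,  H_2 = Z.

We work with the vertex ordering 1 < 2 < 3 < 4 < 5 < 6 < 7 < 8 < 9. The simplices of K, each written with vertices in increasing order, are:

  0-simplices (9): [1], [2], [3], [4], [5], [6], [7], [8], [9]
  1-simplices (27): (27 of them)
  2-simplices (18): [1,2,8], [1,2,9], [1,4,6], [1,4,7], [1,6,8], [1,7,9], [2,3,4], [2,3,8], [2,4,5], [2,5,9], [3,4,6], [3,6,9], [3,7,8], [3,7,9], [4,5,7], [5,6,8], [5,6,9], [5,7,8]

Hence C_0 ≅ Z^9, C_1 ≅ Z^27, C_2 ≅ Z^18.

The boundary map ∂_1: C_1 → C_0 is given by ∂[p,q] = [q] − [p].
As a 9×27 matrix over Z this has rank 8, with invariant factors (1,1,1,1,1,1,1,1).

Boundary ∂_2: C_2 → C_1 sends each 2-simplex [p,q,r] to [q,r] − [p,r] + [p,q]. For instance
  ∂[1,7,9] = [7,9] − [1,9] + [1,7],
  ∂[4,5,7] = [5,7] − [4,7] + [4,5].
The 27×18 boundary matrix has rank 17 and Smith normal form diag(1,1,1,1,1,1,1,1,1,1,1,1,1,1,1,1,1).

Reading off H_k = ker ∂_k / im ∂_{k+1}:

  H_0: rank C_0 − rank ∂_1 = 9 − 8 = 1, and the invariant factors of ∂_1 are all 1, so H_0 ≅ Z.
  H_1: rank ker ∂_1 − rank ∂_2 = (27 − 8) − 17 = 2, and the invariant factors of ∂_2 are all 1, so H_1 ≅ Z^2.
  H_2: rank ker ∂_2 − rank ∂_3 = (18 − 17) − 0 = 1, and there is no ∂_3, so H_2 ≅ Z.

(K is a triangulation of the torus T^2.)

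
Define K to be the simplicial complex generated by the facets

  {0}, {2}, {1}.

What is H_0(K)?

Order the vertices as 0 < 1 < 2. Listing each simplex with vertices in this order, K has dimension 0 with simplices:

  0-simplices (3): [0], [1], [2]

giving chain groups C_0 ≅ Z^3.

Computing H_k = (kernel of ∂_k) / (image of ∂_{k+1}):

  H_0: rank C_0 − rank ∂_1 = 3 − 0 = 3, and there is no ∂_1, so H_0 ≅ Z^3.

H_0 ≅ Z^3.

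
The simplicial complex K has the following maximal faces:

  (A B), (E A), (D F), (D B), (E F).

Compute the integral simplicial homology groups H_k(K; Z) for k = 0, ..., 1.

Take the total order A < B < D < E < F on the vertex set. Then K (dimension 1) consists of the simplices:

  0-simplices (5): A, B, D, E, F
  1-simplices (5): AB, AE, BD, DF, EF

so the chain groups are C_0 ≅ Z^5, C_1 ≅ Z^5.

The boundary map ∂_1: C_1 → C_0 is given by ∂[p,q] = [q] − [p].
The resulting 5×5 matrix has rank 4, and its Smith normal form has invariant factors (1,1,1,1).

Reading off H_k = ker ∂_k / im ∂_{k+1}:

  H_0: rank C_0 − rank ∂_1 = 5 − 4 = 1, and the invariant factors of ∂_1 are all 1, so H_0 = Z.
  H_1: rank ker ∂_1 − rank ∂_2 = (5 − 4) − 0 = 1, and there is no ∂_2, so H_1 = Z.

As a check, the Euler characteristic is 5 − 5 = 0, which agrees with 1 − 1 = 0.

H_0 ≅ Z,  H_1 ≅ Z.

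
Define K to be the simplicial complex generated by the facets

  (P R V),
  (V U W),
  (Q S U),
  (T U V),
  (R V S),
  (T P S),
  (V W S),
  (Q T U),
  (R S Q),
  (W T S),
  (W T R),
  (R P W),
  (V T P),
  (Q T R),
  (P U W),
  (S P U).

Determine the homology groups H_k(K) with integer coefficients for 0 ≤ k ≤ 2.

Take the total order P < Q < R < S < T < U < V < W on the vertex set. Then K (dimension 2) consists of the simplices:

  0-simplices (8): P, Q, R, S, T, U, V, W
  1-simplices (24): PR, PS, PT, PU, PV, PW, QR, QS, QT, QU, RS, RT, RV, RW, ST, SU, SV, SW, TU, TV, TW, UV, UW, VW
  2-simplices (16): PRV, PRW, PST, PSU, PTV, PUW, QRS, QRT, QSU, QTU, RSV, RTW, STW, SVW, TUV, UVW

Hence C_0 ≅ Z^8, C_1 ≅ Z^24, C_2 ≅ Z^16.

Boundary ∂_1: C_1 → C_0 maps an edge to its endpoints' difference, ∂[p,q] = q − p.
As a 8×24 matrix over Z this has rank 7, with invariant factors (1,1,1,1,1,1,1).

The boundary map ∂_2: C_2 → C_1 maps a triangle to the signed sum of its edges. For instance
  ∂UVW = VW − UW + UV,
  ∂TUV = UV − TV + TU.
The resulting 24×16 matrix has rank 15, and its Smith normal form has invariant factors (1,1,1,1,1,1,1,1,1,1,1,1,1,1,1).

Reading off H_k = ker ∂_k / im ∂_{k+1}:

  H_0: rank C_0 − rank ∂_1 = 8 − 7 = 1, and the invariant factors of ∂_1 are all 1, so H_0 ≅ Z.
  H_1: rank ker ∂_1 − rank ∂_2 = (24 − 7) − 15 = 2, and the invariant factors of ∂_2 are all 1, so H_1 ≅ Z^2.
  H_2: rank ker ∂_2 − rank ∂_3 = (16 − 15) − 0 = 1, and there is no ∂_3, so H_2 ≅ Z.

As a check, the Euler characteristic is 8 − 24 + 16 = 0, which agrees with 1 − 2 + 1 = 0.
(K is a triangulation of the torus T^2.)

H_0 = Z,  H_1 = Z^2,  H_2 = Z.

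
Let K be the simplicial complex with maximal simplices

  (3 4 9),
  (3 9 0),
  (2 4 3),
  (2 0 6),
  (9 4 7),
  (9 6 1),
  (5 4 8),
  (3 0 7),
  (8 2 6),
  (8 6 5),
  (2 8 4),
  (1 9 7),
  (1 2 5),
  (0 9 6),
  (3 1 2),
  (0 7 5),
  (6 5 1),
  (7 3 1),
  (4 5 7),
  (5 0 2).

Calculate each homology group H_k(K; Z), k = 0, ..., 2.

H_0 ≅ Z,  H_1 ≅ Z ⊕ Z/2,  H_2 = 0.

Take the total order 0 < 1 < 2 < 3 < 4 < 5 < 6 < 7 < 8 < 9 on the vertex set. Then K (dimension 2) consists of the simplices:

  0-simplices (10): [0], [1], [2], [3], [4], [5], [6], [7], [8], [9]
  1-simplices (30): (30 of them)
  2-simplices (20): (20 of them)

Hence C_0 ≅ Z^10, C_1 ≅ Z^30, C_2 ≅ Z^20.

Boundary ∂_1: C_1 → C_0 maps an edge to its endpoints' difference, ∂[p,q] = q − p.
This gives a 10×30 integer matrix of rank 9; reducing to Smith normal form yields diagonal entries (1,1,1,1,1,1,1,1,1).

The boundary map ∂_2: C_2 → C_1 sends each 2-simplex [p,q,r] to [q,r] − [p,r] + [p,q]. For instance
  ∂[0,2,6] = [2,6] − [0,6] + [0,2],
  ∂[1,2,3] = [2,3] − [1,3] + [1,2].
The 30×20 boundary matrix has rank 20 and Smith normal form diag(1,1,1,1,1,1,1,1,1,1,1,1,1,1,1,1,1,1,1,2).

Now H_k = ker ∂_k / im ∂_{k+1}, so:

  H_0: rank C_0 − rank ∂_1 = 10 − 9 = 1, and the invariant factors of ∂_1 are all 1, so H_0 ≅ Z.
  H_1: rank ker ∂_1 − rank ∂_2 = (30 − 9) − 20 = 1, and ∂_2 has invariant factor 2 > 1, so H_1 ≅ Z ⊕ Z/2.
  H_2: rank ker ∂_2 − rank ∂_3 = (20 − 20) − 0 = 0, and there is no ∂_3, so H_2 ≅ 0.

As a check, the Euler characteristic is 10 − 30 + 20 = 0, which agrees with 1 − 1 + 0 = 0.
(K is a triangulation of the Klein bottle.)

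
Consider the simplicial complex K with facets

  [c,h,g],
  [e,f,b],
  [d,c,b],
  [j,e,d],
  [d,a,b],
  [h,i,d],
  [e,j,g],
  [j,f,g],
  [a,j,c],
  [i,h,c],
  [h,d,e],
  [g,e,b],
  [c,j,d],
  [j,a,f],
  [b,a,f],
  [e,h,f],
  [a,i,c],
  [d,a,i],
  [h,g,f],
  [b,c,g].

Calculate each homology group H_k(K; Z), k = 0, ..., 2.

H_0 = Z,  H_1 = Z × Z/2,  H_2 = 0.

Take the total order a < b < c < d < e < f < g < h < i < j on the vertex set. Then K (dimension 2) consists of the simplices:

  0-simplices (10): a, b, c, d, e, f, g, h, i, j
  1-simplices (30): ab, ac, ad, af, ai, aj, bc, bd, be, bf, bg, cd, cg, ch, ci, cj, de, dh, di, dj, ef, eg, eh, ej, fg, fh, fj, gh, gj, hi
  2-simplices (20): abd, abf, aci, acj, adi, afj, bcd, bcg, bef, beg, cdj, cgh, chi, deh, dej, dhi, efh, egj, fgh, fgj

so the chain groups are C_0 ≅ Z^10, C_1 ≅ Z^30, C_2 ≅ Z^20.

Boundary ∂_1: C_1 → C_0 sends each edge [p,q] (with p < q) to q − p. For instance
  ∂fj = j − f.
The resulting 10×30 matrix has rank 9, and its Smith normal form has invariant factors (1,1,1,1,1,1,1,1,1).

Boundary ∂_2: C_2 → C_1 acts by ∂[p,q,r] = [q,r] − [p,r] + [p,q]. For instance
  ∂chi = hi − ci + ch,
  ∂fgh = gh − fh + fg.
The resulting 30×20 matrix has rank 20, and its Smith normal form has invariant factors (1,1,1,1,1,1,1,1,1,1,1,1,1,1,1,1,1,1,1,2).

From H_k ≅ ker(∂_k) / im(∂_{k+1}) we obtain:

  H_0: rank C_0 − rank ∂_1 = 10 − 9 = 1, and the invariant factors of ∂_1 are all 1, so H_0 = Z.
  H_1: rank ker ∂_1 − rank ∂_2 = (30 − 9) − 20 = 1, and ∂_2 has invariant factor 2 > 1, so H_1 = Z × Z/2.
  H_2: rank ker ∂_2 − rank ∂_3 = (20 − 20) − 0 = 0, and there is no ∂_3, so H_2 = 0.

As a check, the Euler characteristic is 10 − 30 + 20 = 0, which agrees with 1 − 1 + 0 = 0.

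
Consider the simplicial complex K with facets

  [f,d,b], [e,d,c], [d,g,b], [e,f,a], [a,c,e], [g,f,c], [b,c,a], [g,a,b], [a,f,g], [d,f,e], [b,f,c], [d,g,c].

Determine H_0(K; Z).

Take the total order a < b < c < d < e < f < g on the vertex set. Then K (dimension 2) consists of the simplices:

  0-simplices (7): a, b, c, d, e, f, g
  1-simplices (18): ab, ac, ae, af, ag, bc, bd, bf, bg, cd, ce, cf, cg, de, df, dg, ef, fg
  2-simplices (12): abc, abg, ace, aef, afg, bcf, bdf, bdg, cde, cdg, cfg, def

so the chain groups are C_0 ≅ Z^7, C_1 ≅ Z^18, C_2 ≅ Z^12.

The boundary map ∂_1: C_1 → C_0 sends each edge [p,q] (with p < q) to q − p.
The resulting 7×18 matrix has rank 6, and its Smith normal form has invariant factors (1,1,1,1,1,1).

The boundary map ∂_2: C_2 → C_1 maps a triangle to the signed sum of its edges. For instance
  ∂bdf = df − bf + bd,
  ∂aef = ef − af + ae.
The resulting 18×12 matrix has rank 12, and its Smith normal form has invariant factors (1,1,1,1,1,1,1,1,1,1,1,2).

Now H_k = ker ∂_k / im ∂_{k+1}, so:

  H_0: rank C_0 − rank ∂_1 = 7 − 6 = 1, and the invariant factors of ∂_1 are all 1, so H_0 ≅ Z.

(K is a triangulation of the real projective plane RP^2.)

H_0 = Z.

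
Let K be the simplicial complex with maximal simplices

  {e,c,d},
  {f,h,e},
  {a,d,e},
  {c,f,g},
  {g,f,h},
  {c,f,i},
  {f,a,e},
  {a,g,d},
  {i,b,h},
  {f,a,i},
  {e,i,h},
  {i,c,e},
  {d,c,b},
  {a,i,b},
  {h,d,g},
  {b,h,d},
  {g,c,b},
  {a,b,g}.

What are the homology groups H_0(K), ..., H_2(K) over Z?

H_0 = Z,  H_1 = Z ⊕ Z/2,  H_2 = 0.

Fix the vertex order a < b < c < d < e < f < g < h < i and write every simplex with vertices in increasing order. Then dim K = 2 and the simplices of K are:

  0-simplices (9): a, b, c, d, e, f, g, h, i
  1-simplices (27): ab, ad, ae, af, ag, ai, bc, bd, bg, bh, bi, cd, ce, cf, cg, ci, de, dg, dh, ef, eh, ei, fg, fh, fi, gh, hi
  2-simplices (18): abg, abi, ade, adg, aef, afi, bcd, bcg, bdh, bhi, cde, cei, cfg, cfi, dgh, efh, ehi, fgh

Hence C_0 ≅ Z^9, C_1 ≅ Z^27, C_2 ≅ Z^18.

The boundary map ∂_1: C_1 → C_0 sends each edge [p,q] (with p < q) to q − p. For instance
  ∂ad = d − a.
This gives a 9×27 integer matrix of rank 8; reducing to Smith normal form yields diagonal entries (1,1,1,1,1,1,1,1).

Boundary ∂_2: C_2 → C_1 sends each 2-simplex [p,q,r] to [q,r] − [p,r] + [p,q]. For instance
  ∂cei = ei − ci + ce,
  ∂abg = bg − ag + ab.
As a 27×18 matrix over Z this has rank 18, with invariant factors (1,1,1,1,1,1,1,1,1,1,1,1,1,1,1,1,1,2).

From H_k ≅ ker(∂_k) / im(∂_{k+1}) we obtain:

  H_0: rank C_0 − rank ∂_1 = 9 − 8 = 1, and the invariant factors of ∂_1 are all 1, so H_0 ≅ Z.
  H_1: rank ker ∂_1 − rank ∂_2 = (27 − 8) − 18 = 1, and ∂_2 has invariant factor 2 > 1, so H_1 ≅ Z ⊕ Z/2.
  H_2: rank ker ∂_2 − rank ∂_3 = (18 − 18) − 0 = 0, and there is no ∂_3, so H_2 ≅ 0.

As a check, the Euler characteristic is 9 − 27 + 18 = 0, which agrees with 1 − 1 + 0 = 0.
(K is a triangulation of the Klein bottle.)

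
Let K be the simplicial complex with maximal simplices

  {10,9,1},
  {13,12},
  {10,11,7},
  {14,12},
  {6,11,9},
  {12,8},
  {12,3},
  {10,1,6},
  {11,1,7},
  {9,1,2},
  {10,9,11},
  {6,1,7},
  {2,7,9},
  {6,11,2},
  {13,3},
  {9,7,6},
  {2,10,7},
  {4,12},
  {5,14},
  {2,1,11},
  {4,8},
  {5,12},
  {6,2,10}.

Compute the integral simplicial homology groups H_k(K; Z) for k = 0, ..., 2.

H_0 ≅ Z^2,  H_1 ≅ Z^5,  H_2 ≅ Z.

We work with the vertex ordering 1 < 2 < 3 < 4 < 5 < 6 < 7 < 8 < 9 < 10 < 11 < 12 < 13 < 14. The simplices of K, each written with vertices in increasing order, are:

  0-simplices (14): [1], [2], [3], [4], [5], [6], [7], [8], [9], [10], [11], [12], [13], [14]
  1-simplices (30): (30 of them)
  2-simplices (14): [1,2,9], [1,2,11], [1,6,7], [1,6,10], [1,7,11], [1,9,10], [2,6,10], [2,6,11], [2,7,9], [2,7,10], [6,7,9], [6,9,11], [7,10,11], [9,10,11]

Hence C_0 ≅ Z^14, C_1 ≅ Z^30, C_2 ≅ Z^14.

The boundary map ∂_1: C_1 → C_0 is given by ∂[p,q] = [q] − [p]. For instance
  ∂[7,11] = [11] − [7].
The resulting 14×30 matrix has rank 12, and its Smith normal form has invariant factors (1,1,1,1,1,1,1,1,1,1,1,1).

The boundary map ∂_2: C_2 → C_1 sends each 2-simplex [p,q,r] to [q,r] − [p,r] + [p,q]. For instance
  ∂[9,10,11] = [10,11] − [9,11] + [9,10],
  ∂[1,7,11] = [7,11] − [1,11] + [1,7].
The 30×14 boundary matrix has rank 13 and Smith normal form diag(1,1,1,1,1,1,1,1,1,1,1,1,1).

Computing H_k = (kernel of ∂_k) / (image of ∂_{k+1}):

  H_0: rank C_0 − rank ∂_1 = 14 − 12 = 2, and the invariant factors of ∂_1 are all 1, so H_0 = Z^2.
  H_1: rank ker ∂_1 − rank ∂_2 = (30 − 12) − 13 = 5, and the invariant factors of ∂_2 are all 1, so H_1 = Z^5.
  H_2: rank ker ∂_2 − rank ∂_3 = (14 − 13) − 0 = 1, and there is no ∂_3, so H_2 = Z.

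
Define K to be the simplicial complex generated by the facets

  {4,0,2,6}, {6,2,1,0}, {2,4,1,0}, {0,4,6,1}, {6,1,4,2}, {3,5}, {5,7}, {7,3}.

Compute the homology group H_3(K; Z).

H_3 ≅ Z.

Order the vertices as 0 < 1 < 2 < 3 < 4 < 5 < 6 < 7. Listing each simplex with vertices in this order, K has dimension 3 with simplices:

  0-simplices (8): [0], [1], [2], [3], [4], [5], [6], [7]
  1-simplices (13): [0,1], [0,2], [0,4], [0,6], [1,2], [1,4], [1,6], [2,4], [2,6], [3,5], [3,7], [4,6], [5,7]
  2-simplices (10): [0,1,2], [0,1,4], [0,1,6], [0,2,4], [0,2,6], [0,4,6], [1,2,4], [1,2,6], [1,4,6], [2,4,6]
  3-simplices (5): [0,1,2,4], [0,1,2,6], [0,1,4,6], [0,2,4,6], [1,2,4,6]

so the chain groups are C_0 ≅ Z^8, C_1 ≅ Z^13, C_2 ≅ Z^10, C_3 ≅ Z^5.

∂_1: C_1 → C_0 sends each edge [p,q] (with p < q) to q − p. For instance
  ∂[3,7] = [7] − [3].
As a 8×13 matrix over Z this has rank 6, with invariant factors (1,1,1,1,1,1).

∂_2: C_2 → C_1 maps a triangle to the signed sum of its edges. For instance
  ∂[1,2,6] = [2,6] − [1,6] + [1,2],
  ∂[0,2,6] = [2,6] − [0,6] + [0,2].
As a 13×10 matrix over Z this has rank 6, with invariant factors (1,1,1,1,1,1).

Boundary ∂_3: C_3 → C_2 sends each 3-simplex σ to the alternating sum Σ_i (−1)^i (σ with its i-th vertex removed). For instance
  ∂[0,2,4,6] = [2,4,6] − [0,4,6] + [0,2,6] − [0,2,4],
  ∂[1,2,4,6] = [2,4,6] − [1,4,6] + [1,2,6] − [1,2,4].
The resulting 10×5 matrix has rank 4, and its Smith normal form has invariant factors (1,1,1,1).

Computing H_k = (kernel of ∂_k) / (image of ∂_{k+1}):

  H_3: rank ker ∂_3 − rank ∂_4 = (5 − 4) − 0 = 1, and there is no ∂_4, so H_3 = Z.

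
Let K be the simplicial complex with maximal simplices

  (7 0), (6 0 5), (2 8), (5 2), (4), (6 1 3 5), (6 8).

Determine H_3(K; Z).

H_3 = 0.

K has 9 vertices, 12 edges, 5 triangles, 1 3-simplex.
rank ∂_3 = 1, rank ∂_4 = 0 ⇒ b_3 = 1 − 1 − 0 = 0. So H_3 ≅ 0.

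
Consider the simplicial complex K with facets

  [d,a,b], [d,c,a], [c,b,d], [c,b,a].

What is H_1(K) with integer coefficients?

Fix the vertex order a < b < c < d and write every simplex with vertices in increasing order. Then dim K = 2 and the simplices of K are:

  0-simplices (4): a, b, c, d
  1-simplices (6): ab, ac, ad, bc, bd, cd
  2-simplices (4): abc, abd, acd, bcd

so the chain groups are C_0 ≅ Z^4, C_1 ≅ Z^6, C_2 ≅ Z^4.

Boundary ∂_1: C_1 → C_0 is given by ∂[p,q] = [q] − [p].
As a 4×6 matrix over Z this has rank 3, with invariant factors (1,1,1).

∂_2: C_2 → C_1 sends each 2-simplex [p,q,r] to [q,r] − [p,r] + [p,q]. For instance
  ∂bcd = cd − bd + bc,
  ∂acd = cd − ad + ac.
As a 6×4 matrix over Z this has rank 3, with invariant factors (1,1,1).

Computing H_k = (kernel of ∂_k) / (image of ∂_{k+1}):

  H_1: rank ker ∂_1 − rank ∂_2 = (6 − 3) − 3 = 0, and the invariant factors of ∂_2 are all 1, so H_1 ≅ 0.

(K is a triangulation of the 2-sphere S^2.)

H_1 = 0.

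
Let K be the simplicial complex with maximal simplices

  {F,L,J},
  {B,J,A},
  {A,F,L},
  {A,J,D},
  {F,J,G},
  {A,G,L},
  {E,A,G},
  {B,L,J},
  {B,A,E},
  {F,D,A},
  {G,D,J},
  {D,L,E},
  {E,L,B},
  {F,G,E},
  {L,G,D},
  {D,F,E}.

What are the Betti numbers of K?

b_0 = 1, b_1 = 2, b_2 = 1.

We work with the vertex ordering A < B < D < E < F < G < J < L. The simplices of K, each written with vertices in increasing order, are:

  0-simplices (8): A, B, D, E, F, G, J, L
  1-simplices (24): AB, AD, AE, AF, AG, AJ, AL, BE, BJ, BL, DE, DF, DG, DJ, DL, EF, EG, EL, FG, FJ, FL, GJ, GL, JL
  2-simplices (16): ABE, ABJ, ADF, ADJ, AEG, AFL, AGL, BEL, BJL, DEF, DEL, DGJ, DGL, EFG, FGJ, FJL

so the chain groups are C_0 ≅ Z^8, C_1 ≅ Z^24, C_2 ≅ Z^16.

The boundary map ∂_1: C_1 → C_0 sends each edge [p,q] (with p < q) to q − p. For instance
  ∂EL = L − E.
The resulting 8×24 matrix has rank 7, and its Smith normal form has invariant factors (1,1,1,1,1,1,1).

∂_2: C_2 → C_1 sends each 2-simplex [p,q,r] to [q,r] − [p,r] + [p,q]. For instance
  ∂AFL = FL − AL + AF,
  ∂DEL = EL − DL + DE.
As a 24×16 matrix over Z this has rank 15, with invariant factors (1,1,1,1,1,1,1,1,1,1,1,1,1,1,1).

Reading off H_k = ker ∂_k / im ∂_{k+1}:

  H_0: rank C_0 − rank ∂_1 = 8 − 7 = 1, and the invariant factors of ∂_1 are all 1, so H_0 = Z.
  H_1: rank ker ∂_1 − rank ∂_2 = (24 − 7) − 15 = 2, and the invariant factors of ∂_2 are all 1, so H_1 = Z^2.
  H_2: rank ker ∂_2 − rank ∂_3 = (16 − 15) − 0 = 1, and there is no ∂_3, so H_2 = Z.

Hence the Betti numbers are b_0 = 1, b_1 = 2, b_2 = 1.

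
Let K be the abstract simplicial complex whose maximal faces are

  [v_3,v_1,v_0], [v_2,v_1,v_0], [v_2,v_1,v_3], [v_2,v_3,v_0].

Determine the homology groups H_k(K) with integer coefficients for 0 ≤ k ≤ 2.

H_0 ≅ Z,  H_1 = 0,  H_2 ≅ Z.

Take the total order v_0 < v_1 < v_2 < v_3 on the vertex set. Then K (dimension 2) consists of the simplices:

  0-simplices (4): [v_0], [v_1], [v_2], [v_3]
  1-simplices (6): [v_0,v_1], [v_0,v_2], [v_0,v_3], [v_1,v_2], [v_1,v_3], [v_2,v_3]
  2-simplices (4): [v_0,v_1,v_2], [v_0,v_1,v_3], [v_0,v_2,v_3], [v_1,v_2,v_3]

so the chain groups are C_0 ≅ Z^4, C_1 ≅ Z^6, C_2 ≅ Z^4.

∂_1: C_1 → C_0 maps an edge to its endpoints' difference, ∂[p,q] = q − p.
This gives a 4×6 integer matrix of rank 3; reducing to Smith normal form yields diagonal entries (1,1,1).

Boundary ∂_2: C_2 → C_1 maps a triangle to the signed sum of its edges. For instance
  ∂[v_1,v_2,v_3] = [v_2,v_3] − [v_1,v_3] + [v_1,v_2],
  ∂[v_0,v_2,v_3] = [v_2,v_3] − [v_0,v_3] + [v_0,v_2].
This gives a 6×4 integer matrix of rank 3; reducing to Smith normal form yields diagonal entries (1,1,1).

From H_k ≅ ker(∂_k) / im(∂_{k+1}) we obtain:

  H_0: rank C_0 − rank ∂_1 = 4 − 3 = 1, and the invariant factors of ∂_1 are all 1, so H_0 = Z.
  H_1: rank ker ∂_1 − rank ∂_2 = (6 − 3) − 3 = 0, and the invariant factors of ∂_2 are all 1, so H_1 = 0.
  H_2: rank ker ∂_2 − rank ∂_3 = (4 − 3) − 0 = 1, and there is no ∂_3, so H_2 = Z.

(K is a triangulation of the 2-sphere S^2.)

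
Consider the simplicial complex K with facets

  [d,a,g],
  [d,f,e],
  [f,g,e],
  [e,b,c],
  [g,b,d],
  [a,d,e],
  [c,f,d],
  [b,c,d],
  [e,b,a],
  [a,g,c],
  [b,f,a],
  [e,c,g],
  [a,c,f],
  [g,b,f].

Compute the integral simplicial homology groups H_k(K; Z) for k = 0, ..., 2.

H_0 = Z,  H_1 = Z^2,  H_2 = Z.

We work with the vertex ordering a < b < c < d < e < f < g. The simplices of K, each written with vertices in increasing order, are:

  0-simplices (7): a, b, c, d, e, f, g
  1-simplices (21): ab, ac, ad, ae, af, ag, bc, bd, be, bf, bg, cd, ce, cf, cg, de, df, dg, ef, eg, fg
  2-simplices (14): abe, abf, acf, acg, ade, adg, bcd, bce, bdg, bfg, cdf, ceg, def, efg

Hence C_0 ≅ Z^7, C_1 ≅ Z^21, C_2 ≅ Z^14.

∂_1: C_1 → C_0 sends each edge [p,q] (with p < q) to q − p.
The 7×21 boundary matrix has rank 6 and Smith normal form diag(1,1,1,1,1,1).

∂_2: C_2 → C_1 sends each 2-simplex [p,q,r] to [q,r] − [p,r] + [p,q]. For instance
  ∂bdg = dg − bg + bd,
  ∂def = ef − df + de.
This gives a 21×14 integer matrix of rank 13; reducing to Smith normal form yields diagonal entries (1,1,1,1,1,1,1,1,1,1,1,1,1).

Now H_k = ker ∂_k / im ∂_{k+1}, so:

  H_0: rank C_0 − rank ∂_1 = 7 − 6 = 1, and the invariant factors of ∂_1 are all 1, so H_0 ≅ Z.
  H_1: rank ker ∂_1 − rank ∂_2 = (21 − 6) − 13 = 2, and the invariant factors of ∂_2 are all 1, so H_1 ≅ Z^2.
  H_2: rank ker ∂_2 − rank ∂_3 = (14 − 13) − 0 = 1, and there is no ∂_3, so H_2 ≅ Z.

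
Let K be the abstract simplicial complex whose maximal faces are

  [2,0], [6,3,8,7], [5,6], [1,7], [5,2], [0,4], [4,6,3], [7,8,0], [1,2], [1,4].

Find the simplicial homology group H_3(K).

H_3 = 0.

K has 9 vertices, 17 edges, 6 triangles, 1 3-simplex.
rank ∂_3 = 1, rank ∂_4 = 0 ⇒ b_3 = 1 − 1 − 0 = 0. So H_3 = 0.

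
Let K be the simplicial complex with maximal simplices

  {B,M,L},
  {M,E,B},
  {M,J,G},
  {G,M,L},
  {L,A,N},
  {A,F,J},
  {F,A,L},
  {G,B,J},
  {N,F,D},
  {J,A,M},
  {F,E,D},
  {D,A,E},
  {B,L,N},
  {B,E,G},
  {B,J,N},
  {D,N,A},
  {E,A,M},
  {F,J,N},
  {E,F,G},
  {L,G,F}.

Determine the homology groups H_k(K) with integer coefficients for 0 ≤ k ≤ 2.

Take the total order A < B < D < E < F < G < J < L < M < N on the vertex set. Then K (dimension 2) consists of the simplices:

  0-simplices (10): A, B, D, E, F, G, J, L, M, N
  1-simplices (30): AD, AE, AF, AJ, AL, AM, AN, BE, BG, BJ, BL, BM, BN, DE, DF, DN, EF, EG, EM, FG, FJ, FL, FN, GJ, GL, GM, JM, JN, LM, LN
  2-simplices (20): ADE, ADN, AEM, AFJ, AFL, AJM, ALN, BEG, BEM, BGJ, BJN, BLM, BLN, DEF, DFN, EFG, FGL, FJN, GJM, GLM

Hence C_0 ≅ Z^10, C_1 ≅ Z^30, C_2 ≅ Z^20.

Boundary ∂_1: C_1 → C_0 is given by ∂[p,q] = [q] − [p]. For instance
  ∂EG = G − E.
The 10×30 boundary matrix has rank 9 and Smith normal form diag(1,1,1,1,1,1,1,1,1).

∂_2: C_2 → C_1 sends each 2-simplex [p,q,r] to [q,r] − [p,r] + [p,q]. For instance
  ∂GLM = LM − GM + GL,
  ∂DFN = FN − DN + DF.
The resulting 30×20 matrix has rank 20, and its Smith normal form has invariant factors (1,1,1,1,1,1,1,1,1,1,1,1,1,1,1,1,1,1,1,2).

From H_k ≅ ker(∂_k) / im(∂_{k+1}) we obtain:

  H_0: rank C_0 − rank ∂_1 = 10 − 9 = 1, and the invariant factors of ∂_1 are all 1, so H_0 = Z.
  H_1: rank ker ∂_1 − rank ∂_2 = (30 − 9) − 20 = 1, and ∂_2 has invariant factor 2 > 1, so H_1 = Z ⊕ Z/2Z.
  H_2: rank ker ∂_2 − rank ∂_3 = (20 − 20) − 0 = 0, and there is no ∂_3, so H_2 = 0.

As a check, the Euler characteristic is 10 − 30 + 20 = 0, which agrees with 1 − 1 + 0 = 0.

H_0 = Z,  H_1 = Z ⊕ Z/2Z,  H_2 = 0.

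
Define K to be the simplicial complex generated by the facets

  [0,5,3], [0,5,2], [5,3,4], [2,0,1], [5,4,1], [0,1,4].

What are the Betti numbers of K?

Fix the vertex order 0 < 1 < 2 < 3 < 4 < 5 and write every simplex with vertices in increasing order. Then dim K = 2 and the simplices of K are:

  0-simplices (6): [0], [1], [2], [3], [4], [5]
  1-simplices (12): [0,1], [0,2], [0,3], [0,4], [0,5], [1,2], [1,4], [1,5], [2,5], [3,4], [3,5], [4,5]
  2-simplices (6): [0,1,2], [0,1,4], [0,2,5], [0,3,5], [1,4,5], [3,4,5]

so the chain groups are C_0 ≅ Z^6, C_1 ≅ Z^12, C_2 ≅ Z^6.

Boundary ∂_1: C_1 → C_0 maps an edge to its endpoints' difference, ∂[p,q] = q − p. For instance
  ∂[1,5] = [5] − [1].
The resulting 6×12 matrix has rank 5, and its Smith normal form has invariant factors (1,1,1,1,1).

∂_2: C_2 → C_1 acts by ∂[p,q,r] = [q,r] − [p,r] + [p,q]. For instance
  ∂[3,4,5] = [4,5] − [3,5] + [3,4],
  ∂[0,2,5] = [2,5] − [0,5] + [0,2].
The 12×6 boundary matrix has rank 6 and Smith normal form diag(1,1,1,1,1,1).

Computing H_k = (kernel of ∂_k) / (image of ∂_{k+1}):

  H_0: rank C_0 − rank ∂_1 = 6 − 5 = 1, and the invariant factors of ∂_1 are all 1, so H_0 = Z.
  H_1: rank ker ∂_1 − rank ∂_2 = (12 − 5) − 6 = 1, and the invariant factors of ∂_2 are all 1, so H_1 = Z.
  H_2: rank ker ∂_2 − rank ∂_3 = (6 − 6) − 0 = 0, and there is no ∂_3, so H_2 = 0.

As a check, the Euler characteristic is 6 − 12 + 6 = 0, which agrees with 1 − 1 + 0 = 0.
(K is a triangulation of the cylinder S^1 x I.)

Hence the Betti numbers are b_0 = 1, b_1 = 1, b_2 = 0.

b_0 = 1, b_1 = 1, b_2 = 0.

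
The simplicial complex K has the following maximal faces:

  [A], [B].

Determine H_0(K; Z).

H_0 = Z^2.

Take the total order A < B on the vertex set. Then K (dimension 0) consists of the simplices:

  0-simplices (2): A, B

so the chain groups are C_0 ≅ Z^2.

Reading off H_k = ker ∂_k / im ∂_{k+1}:

  H_0: rank C_0 − rank ∂_1 = 2 − 0 = 2, and there is no ∂_1, so H_0 = Z^2.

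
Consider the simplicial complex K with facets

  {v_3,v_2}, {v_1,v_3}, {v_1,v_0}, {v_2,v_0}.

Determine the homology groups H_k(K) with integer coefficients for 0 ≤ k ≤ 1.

H_0 ≅ Z,  H_1 ≅ Z.

Take the total order v_0 < v_1 < v_2 < v_3 on the vertex set. Then K (dimension 1) consists of the simplices:

  0-simplices (4): [v_0], [v_1], [v_2], [v_3]
  1-simplices (4): [v_0,v_1], [v_0,v_2], [v_1,v_3], [v_2,v_3]

Hence C_0 ≅ Z^4, C_1 ≅ Z^4.

Boundary ∂_1: C_1 → C_0 sends each edge [p,q] (with p < q) to q − p.
As a 4×4 matrix over Z this has rank 3, with invariant factors (1,1,1).

Reading off H_k = ker ∂_k / im ∂_{k+1}:

  H_0: rank C_0 − rank ∂_1 = 4 − 3 = 1, and the invariant factors of ∂_1 are all 1, so H_0 = Z.
  H_1: rank ker ∂_1 − rank ∂_2 = (4 − 3) − 0 = 1, and there is no ∂_2, so H_1 = Z.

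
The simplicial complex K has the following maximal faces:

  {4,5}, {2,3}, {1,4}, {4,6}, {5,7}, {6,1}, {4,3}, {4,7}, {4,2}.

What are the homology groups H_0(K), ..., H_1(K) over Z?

Fix the vertex order 1 < 2 < 3 < 4 < 5 < 6 < 7 and write every simplex with vertices in increasing order. Then dim K = 1 and the simplices of K are:

  0-simplices (7): [1], [2], [3], [4], [5], [6], [7]
  1-simplices (9): [1,4], [1,6], [2,3], [2,4], [3,4], [4,5], [4,6], [4,7], [5,7]

so the chain groups are C_0 ≅ Z^7, C_1 ≅ Z^9.

Boundary ∂_1: C_1 → C_0 sends each edge [p,q] (with p < q) to q − p. For instance
  ∂[4,5] = [5] − [4].
The resulting 7×9 matrix has rank 6, and its Smith normal form has invariant factors (1,1,1,1,1,1).

From H_k ≅ ker(∂_k) / im(∂_{k+1}) we obtain:

  H_0: rank C_0 − rank ∂_1 = 7 − 6 = 1, and the invariant factors of ∂_1 are all 1, so H_0 = Z.
  H_1: rank ker ∂_1 − rank ∂_2 = (9 − 6) − 0 = 3, and there is no ∂_2, so H_1 = Z^3.

(K is a triangulation of a wedge of 3 circles.)

H_0 = Z,  H_1 = Z^3.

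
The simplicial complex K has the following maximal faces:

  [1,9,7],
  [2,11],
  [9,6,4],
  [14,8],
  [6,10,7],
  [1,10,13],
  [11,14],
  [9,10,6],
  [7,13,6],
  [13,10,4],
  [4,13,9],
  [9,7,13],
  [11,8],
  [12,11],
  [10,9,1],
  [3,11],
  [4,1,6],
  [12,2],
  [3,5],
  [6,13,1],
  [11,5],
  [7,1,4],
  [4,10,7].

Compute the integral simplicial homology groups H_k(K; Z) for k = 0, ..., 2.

H_0 = Z^2,  H_1 = Z^5,  H_2 = Z.

Take the total order 1 < 2 < 3 < 4 < 5 < 6 < 7 < 8 < 9 < 10 < 11 < 12 < 13 < 14 on the vertex set. Then K (dimension 2) consists of the simplices:

  0-simplices (14): [1], [2], [3], [4], [5], [6], [7], [8], [9], [10], [11], [12], [13], [14]
  1-simplices (30): (30 of them)
  2-simplices (14): [1,4,6], [1,4,7], [1,6,13], [1,7,9], [1,9,10], [1,10,13], [4,6,9], [4,7,10], [4,9,13], [4,10,13], [6,7,10], [6,7,13], [6,9,10], [7,9,13]

giving chain groups C_0 ≅ Z^14, C_1 ≅ Z^30, C_2 ≅ Z^14.

∂_1: C_1 → C_0 sends each edge [p,q] (with p < q) to q − p.
As a 14×30 matrix over Z this has rank 12, with invariant factors (1,1,1,1,1,1,1,1,1,1,1,1).

∂_2: C_2 → C_1 maps a triangle to the signed sum of its edges. For instance
  ∂[4,9,13] = [9,13] − [4,13] + [4,9],
  ∂[6,7,13] = [7,13] − [6,13] + [6,7].
As a 30×14 matrix over Z this has rank 13, with invariant factors (1,1,1,1,1,1,1,1,1,1,1,1,1).

From H_k ≅ ker(∂_k) / im(∂_{k+1}) we obtain:

  H_0: rank C_0 − rank ∂_1 = 14 − 12 = 2, and the invariant factors of ∂_1 are all 1, so H_0 = Z^2.
  H_1: rank ker ∂_1 − rank ∂_2 = (30 − 12) − 13 = 5, and the invariant factors of ∂_2 are all 1, so H_1 = Z^5.
  H_2: rank ker ∂_2 − rank ∂_3 = (14 − 13) − 0 = 1, and there is no ∂_3, so H_2 = Z.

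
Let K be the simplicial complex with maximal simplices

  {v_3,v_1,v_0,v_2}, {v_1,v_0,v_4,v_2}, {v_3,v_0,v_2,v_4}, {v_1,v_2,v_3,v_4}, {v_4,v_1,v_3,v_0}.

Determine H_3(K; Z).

H_3 = Z.

Fix the vertex order v_0 < v_1 < v_2 < v_3 < v_4 and write every simplex with vertices in increasing order. Then dim K = 3 and the simplices of K are:

  0-simplices (5): [v_0], [v_1], [v_2], [v_3], [v_4]
  1-simplices (10): [v_0,v_1], [v_0,v_2], [v_0,v_3], [v_0,v_4], [v_1,v_2], [v_1,v_3], [v_1,v_4], [v_2,v_3], [v_2,v_4], [v_3,v_4]
  2-simplices (10): [v_0,v_1,v_2], [v_0,v_1,v_3], [v_0,v_1,v_4], [v_0,v_2,v_3], [v_0,v_2,v_4], [v_0,v_3,v_4], [v_1,v_2,v_3], [v_1,v_2,v_4], [v_1,v_3,v_4], [v_2,v_3,v_4]
  3-simplices (5): [v_0,v_1,v_2,v_3], [v_0,v_1,v_2,v_4], [v_0,v_1,v_3,v_4], [v_0,v_2,v_3,v_4], [v_1,v_2,v_3,v_4]

giving chain groups C_0 ≅ Z^5, C_1 ≅ Z^10, C_2 ≅ Z^10, C_3 ≅ Z^5.

The boundary map ∂_1: C_1 → C_0 sends each edge [p,q] (with p < q) to q − p. For instance
  ∂[v_3,v_4] = [v_4] − [v_3].
As a 5×10 matrix over Z this has rank 4, with invariant factors (1,1,1,1).

Boundary ∂_2: C_2 → C_1 sends each 2-simplex [p,q,r] to [q,r] − [p,r] + [p,q]. For instance
  ∂[v_1,v_2,v_3] = [v_2,v_3] − [v_1,v_3] + [v_1,v_2],
  ∂[v_1,v_2,v_4] = [v_2,v_4] − [v_1,v_4] + [v_1,v_2].
As a 10×10 matrix over Z this has rank 6, with invariant factors (1,1,1,1,1,1).

The boundary map ∂_3: C_3 → C_2 sends each 3-simplex σ to the alternating sum Σ_i (−1)^i (σ with its i-th vertex removed). For instance
  ∂[v_1,v_2,v_3,v_4] = [v_2,v_3,v_4] − [v_1,v_3,v_4] + [v_1,v_2,v_4] − [v_1,v_2,v_3],
  ∂[v_0,v_1,v_2,v_4] = [v_1,v_2,v_4] − [v_0,v_2,v_4] + [v_0,v_1,v_4] − [v_0,v_1,v_2].
As a 10×5 matrix over Z this has rank 4, with invariant factors (1,1,1,1).

From H_k ≅ ker(∂_k) / im(∂_{k+1}) we obtain:

  H_3: rank ker ∂_3 − rank ∂_4 = (5 − 4) − 0 = 1, and there is no ∂_4, so H_3 = Z.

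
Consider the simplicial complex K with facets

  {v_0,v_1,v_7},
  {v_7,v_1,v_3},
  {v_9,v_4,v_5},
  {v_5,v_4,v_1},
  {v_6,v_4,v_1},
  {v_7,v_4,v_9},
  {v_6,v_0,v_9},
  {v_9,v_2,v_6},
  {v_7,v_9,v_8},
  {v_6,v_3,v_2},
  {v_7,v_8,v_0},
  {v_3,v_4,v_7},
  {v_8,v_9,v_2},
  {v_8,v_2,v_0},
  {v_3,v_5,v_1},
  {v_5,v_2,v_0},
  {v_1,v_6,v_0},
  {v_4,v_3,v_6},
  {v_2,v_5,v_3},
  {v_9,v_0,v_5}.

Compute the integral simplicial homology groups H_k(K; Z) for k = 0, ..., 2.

H_0 ≅ Z,  H_1 ≅ Z × Z/2,  H_2 = 0.

Fix the vertex order v_0 < v_1 < v_2 < v_3 < v_4 < v_5 < v_6 < v_7 < v_8 < v_9 and write every simplex with vertices in increasing order. Then dim K = 2 and the simplices of K are:

  0-simplices (10): [v_0], [v_1], [v_2], [v_3], [v_4], [v_5], [v_6], [v_7], [v_8], [v_9]
  1-simplices (30): (30 of them)
  2-simplices (20): (20 of them)

giving chain groups C_0 ≅ Z^10, C_1 ≅ Z^30, C_2 ≅ Z^20.

∂_1: C_1 → C_0 sends each edge [p,q] (with p < q) to q − p. For instance
  ∂[v_1,v_5] = [v_5] − [v_1].
The resulting 10×30 matrix has rank 9, and its Smith normal form has invariant factors (1,1,1,1,1,1,1,1,1).

The boundary map ∂_2: C_2 → C_1 sends each 2-simplex [p,q,r] to [q,r] − [p,r] + [p,q]. For instance
  ∂[v_0,v_7,v_8] = [v_7,v_8] − [v_0,v_8] + [v_0,v_7],
  ∂[v_0,v_1,v_7] = [v_1,v_7] − [v_0,v_7] + [v_0,v_1].
The resulting 30×20 matrix has rank 20, and its Smith normal form has invariant factors (1,1,1,1,1,1,1,1,1,1,1,1,1,1,1,1,1,1,1,2).

Computing H_k = (kernel of ∂_k) / (image of ∂_{k+1}):

  H_0: rank C_0 − rank ∂_1 = 10 − 9 = 1, and the invariant factors of ∂_1 are all 1, so H_0 ≅ Z.
  H_1: rank ker ∂_1 − rank ∂_2 = (30 − 9) − 20 = 1, and ∂_2 has invariant factor 2 > 1, so H_1 ≅ Z × Z/2.
  H_2: rank ker ∂_2 − rank ∂_3 = (20 − 20) − 0 = 0, and there is no ∂_3, so H_2 ≅ 0.

As a check, the Euler characteristic is 10 − 30 + 20 = 0, which agrees with 1 − 1 + 0 = 0.
(K is a triangulation of the Klein bottle.)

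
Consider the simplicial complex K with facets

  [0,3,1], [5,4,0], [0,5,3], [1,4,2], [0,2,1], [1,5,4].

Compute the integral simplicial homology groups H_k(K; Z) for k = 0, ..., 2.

Order the vertices as 0 < 1 < 2 < 3 < 4 < 5. Listing each simplex with vertices in this order, K has dimension 2 with simplices:

  0-simplices (6): [0], [1], [2], [3], [4], [5]
  1-simplices (12): [0,1], [0,2], [0,3], [0,4], [0,5], [1,2], [1,3], [1,4], [1,5], [2,4], [3,5], [4,5]
  2-simplices (6): [0,1,2], [0,1,3], [0,3,5], [0,4,5], [1,2,4], [1,4,5]

Hence C_0 ≅ Z^6, C_1 ≅ Z^12, C_2 ≅ Z^6.

∂_1: C_1 → C_0 is given by ∂[p,q] = [q] − [p].
The 6×12 boundary matrix has rank 5 and Smith normal form diag(1,1,1,1,1).

The boundary map ∂_2: C_2 → C_1 sends each 2-simplex [p,q,r] to [q,r] − [p,r] + [p,q]. For instance
  ∂[0,3,5] = [3,5] − [0,5] + [0,3],
  ∂[0,1,3] = [1,3] − [0,3] + [0,1].
The resulting 12×6 matrix has rank 6, and its Smith normal form has invariant factors (1,1,1,1,1,1).

Now H_k = ker ∂_k / im ∂_{k+1}, so:

  H_0: rank C_0 − rank ∂_1 = 6 − 5 = 1, and the invariant factors of ∂_1 are all 1, so H_0 ≅ Z.
  H_1: rank ker ∂_1 − rank ∂_2 = (12 − 5) − 6 = 1, and the invariant factors of ∂_2 are all 1, so H_1 ≅ Z.
  H_2: rank ker ∂_2 − rank ∂_3 = (6 − 6) − 0 = 0, and there is no ∂_3, so H_2 ≅ 0.

H_0 ≅ Z,  H_1 ≅ Z,  H_2 = 0.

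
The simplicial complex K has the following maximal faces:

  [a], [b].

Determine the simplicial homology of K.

H_0 ≅ Z^2.

We work with the vertex ordering a < b. The simplices of K, each written with vertices in increasing order, are:

  0-simplices (2): a, b

Hence C_0 ≅ Z^2.

From H_k ≅ ker(∂_k) / im(∂_{k+1}) we obtain:

  H_0: rank C_0 − rank ∂_1 = 2 − 0 = 2, and there is no ∂_1, so H_0 = Z^2.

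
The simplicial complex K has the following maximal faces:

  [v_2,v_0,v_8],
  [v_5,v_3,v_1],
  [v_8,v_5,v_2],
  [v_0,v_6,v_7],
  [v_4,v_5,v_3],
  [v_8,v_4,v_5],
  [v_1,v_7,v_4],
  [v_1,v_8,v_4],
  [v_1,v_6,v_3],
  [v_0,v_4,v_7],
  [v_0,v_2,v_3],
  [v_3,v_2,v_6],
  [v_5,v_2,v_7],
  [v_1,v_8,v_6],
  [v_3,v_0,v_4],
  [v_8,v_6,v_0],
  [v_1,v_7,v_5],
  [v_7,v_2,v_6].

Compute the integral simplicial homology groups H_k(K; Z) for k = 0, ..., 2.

Fix the vertex order v_0 < v_1 < v_2 < v_3 < v_4 < v_5 < v_6 < v_7 < v_8 and write every simplex with vertices in increasing order. Then dim K = 2 and the simplices of K are:

  0-simplices (9): [v_0], [v_1], [v_2], [v_3], [v_4], [v_5], [v_6], [v_7], [v_8]
  1-simplices (27): (27 of them)
  2-simplices (18): (18 of them)

giving chain groups C_0 ≅ Z^9, C_1 ≅ Z^27, C_2 ≅ Z^18.

Boundary ∂_1: C_1 → C_0 is given by ∂[p,q] = [q] − [p]. For instance
  ∂[v_3,v_6] = [v_6] − [v_3].
The resulting 9×27 matrix has rank 8, and its Smith normal form has invariant factors (1,1,1,1,1,1,1,1).

∂_2: C_2 → C_1 sends each 2-simplex [p,q,r] to [q,r] − [p,r] + [p,q]. For instance
  ∂[v_4,v_5,v_8] = [v_5,v_8] − [v_4,v_8] + [v_4,v_5],
  ∂[v_3,v_4,v_5] = [v_4,v_5] − [v_3,v_5] + [v_3,v_4].
This gives a 27×18 integer matrix of rank 18; reducing to Smith normal form yields diagonal entries (1,1,1,1,1,1,1,1,1,1,1,1,1,1,1,1,1,2).

From H_k ≅ ker(∂_k) / im(∂_{k+1}) we obtain:

  H_0: rank C_0 − rank ∂_1 = 9 − 8 = 1, and the invariant factors of ∂_1 are all 1, so H_0 = Z.
  H_1: rank ker ∂_1 − rank ∂_2 = (27 − 8) − 18 = 1, and ∂_2 has invariant factor 2 > 1, so H_1 = Z ⊕ Z/2Z.
  H_2: rank ker ∂_2 − rank ∂_3 = (18 − 18) − 0 = 0, and there is no ∂_3, so H_2 = 0.

(K is a triangulation of the Klein bottle.)

H_0 = Z,  H_1 = Z ⊕ Z/2Z,  H_2 = 0.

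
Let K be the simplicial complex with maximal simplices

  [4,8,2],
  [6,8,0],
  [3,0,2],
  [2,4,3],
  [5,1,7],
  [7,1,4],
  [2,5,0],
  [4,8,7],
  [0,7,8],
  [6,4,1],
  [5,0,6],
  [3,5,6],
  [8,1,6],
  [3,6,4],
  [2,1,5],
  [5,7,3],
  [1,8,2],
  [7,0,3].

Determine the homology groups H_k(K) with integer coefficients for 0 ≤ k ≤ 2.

Fix the vertex order 0 < 1 < 2 < 3 < 4 < 5 < 6 < 7 < 8 and write every simplex with vertices in increasing order. Then dim K = 2 and the simplices of K are:

  0-simplices (9): [0], [1], [2], [3], [4], [5], [6], [7], [8]
  1-simplices (27): (27 of them)
  2-simplices (18): [0,2,3], [0,2,5], [0,3,7], [0,5,6], [0,6,8], [0,7,8], [1,2,5], [1,2,8], [1,4,6], [1,4,7], [1,5,7], [1,6,8], [2,3,4], [2,4,8], [3,4,6], [3,5,6], [3,5,7], [4,7,8]

so the chain groups are C_0 ≅ Z^9, C_1 ≅ Z^27, C_2 ≅ Z^18.

Boundary ∂_1: C_1 → C_0 is given by ∂[p,q] = [q] − [p]. For instance
  ∂[4,6] = [6] − [4].
The resulting 9×27 matrix has rank 8, and its Smith normal form has invariant factors (1,1,1,1,1,1,1,1).

∂_2: C_2 → C_1 acts by ∂[p,q,r] = [q,r] − [p,r] + [p,q]. For instance
  ∂[2,3,4] = [3,4] − [2,4] + [2,3],
  ∂[3,4,6] = [4,6] − [3,6] + [3,4].
This gives a 27×18 integer matrix of rank 18; reducing to Smith normal form yields diagonal entries (1,1,1,1,1,1,1,1,1,1,1,1,1,1,1,1,1,2).

From H_k ≅ ker(∂_k) / im(∂_{k+1}) we obtain:

  H_0: rank C_0 − rank ∂_1 = 9 − 8 = 1, and the invariant factors of ∂_1 are all 1, so H_0 = Z.
  H_1: rank ker ∂_1 − rank ∂_2 = (27 − 8) − 18 = 1, and ∂_2 has invariant factor 2 > 1, so H_1 = Z ⊕ Z/2.
  H_2: rank ker ∂_2 − rank ∂_3 = (18 − 18) − 0 = 0, and there is no ∂_3, so H_2 = 0.

H_0 ≅ Z,  H_1 ≅ Z ⊕ Z/2,  H_2 = 0.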